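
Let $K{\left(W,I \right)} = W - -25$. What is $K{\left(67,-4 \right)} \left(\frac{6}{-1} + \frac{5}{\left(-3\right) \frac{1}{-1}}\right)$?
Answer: $- \frac{1196}{3} \approx -398.67$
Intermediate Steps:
$K{\left(W,I \right)} = 25 + W$ ($K{\left(W,I \right)} = W + 25 = 25 + W$)
$K{\left(67,-4 \right)} \left(\frac{6}{-1} + \frac{5}{\left(-3\right) \frac{1}{-1}}\right) = \left(25 + 67\right) \left(\frac{6}{-1} + \frac{5}{\left(-3\right) \frac{1}{-1}}\right) = 92 \left(6 \left(-1\right) + \frac{5}{\left(-3\right) \left(-1\right)}\right) = 92 \left(-6 + \frac{5}{3}\right) = 92 \left(- \frac{13}{3}\right) = - \frac{1196}{3}$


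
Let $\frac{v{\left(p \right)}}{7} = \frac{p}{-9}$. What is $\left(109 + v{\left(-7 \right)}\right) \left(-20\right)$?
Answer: $- \frac{20600}{9} \approx -2288.9$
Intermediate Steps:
$v{\left(p \right)} = - \frac{7 p}{9}$ ($v{\left(p \right)} = 7 \frac{p}{-9} = 7 p \left(- \frac{1}{9}\right) = 7 \left(- \frac{p}{9}\right) = - \frac{7 p}{9}$)
$\left(109 + v{\left(-7 \right)}\right) \left(-20\right) = \left(109 - - \frac{49}{9}\right) \left(-20\right) = \left(109 + \frac{49}{9}\right) \left(-20\right) = \frac{1030}{9} \left(-20\right) = - \frac{20600}{9}$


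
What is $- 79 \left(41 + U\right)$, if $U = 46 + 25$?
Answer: $-8848$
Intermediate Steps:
$U = 71$
$- 79 \left(41 + U\right) = - 79 \left(41 + 71\right) = \left(-79\right) 112 = -8848$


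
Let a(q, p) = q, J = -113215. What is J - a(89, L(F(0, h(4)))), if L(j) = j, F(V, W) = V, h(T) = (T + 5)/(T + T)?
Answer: -113304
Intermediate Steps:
h(T) = (5 + T)/(2*T) (h(T) = (5 + T)/((2*T)) = (5 + T)*(1/(2*T)) = (5 + T)/(2*T))
J - a(89, L(F(0, h(4)))) = -113215 - 1*89 = -113215 - 89 = -113304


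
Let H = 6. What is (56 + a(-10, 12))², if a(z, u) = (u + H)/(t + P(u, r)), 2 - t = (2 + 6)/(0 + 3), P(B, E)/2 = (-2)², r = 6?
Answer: 413449/121 ≈ 3416.9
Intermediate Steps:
P(B, E) = 8 (P(B, E) = 2*(-2)² = 2*4 = 8)
t = -⅔ (t = 2 - (2 + 6)/(0 + 3) = 2 - 8/3 = -⅔ ≈ -0.66667)
a(z, u) = 9/11 + 3*u/22 (a(z, u) = (u + 6)/(-⅔ + 8) = (6 + u)/(22/3) = (6 + u)*(3/22) = 9/11 + 3*u/22)
(56 + a(-10, 12))² = (56 + (9/11 + (3/22)*12))² = (56 + (9/11 + 18/11))² = (56 + 27/11)² = (643/11)² = 413449/121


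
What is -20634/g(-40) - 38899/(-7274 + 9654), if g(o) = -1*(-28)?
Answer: -1792789/2380 ≈ -753.27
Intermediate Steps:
g(o) = 28
-20634/g(-40) - 38899/(-7274 + 9654) = -20634/28 - 38899/(-7274 + 9654) = -20634*1/28 - 38899/2380 = -10317/14 - 38899*1/2380 = -10317/14 - 5557/340 = -1792789/2380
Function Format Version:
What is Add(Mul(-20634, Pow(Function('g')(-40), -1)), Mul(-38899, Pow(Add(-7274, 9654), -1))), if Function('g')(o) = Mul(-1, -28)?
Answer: Rational(-1792789, 2380) ≈ -753.27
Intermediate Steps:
Function('g')(o) = 28
Add(Mul(-20634, Pow(Function('g')(-40), -1)), Mul(-38899, Pow(Add(-7274, 9654), -1))) = Add(Mul(-20634, Pow(28, -1)), Mul(-38899, Pow(Add(-7274, 9654), -1))) = Add(Mul(-20634, Rational(1, 28)), Mul(-38899, Pow(2380, -1))) = Add(Rational(-10317, 14), Mul(-38899, Rational(1, 2380))) = Add(Rational(-10317, 14), Rational(-5557, 340)) = Rational(-1792789, 2380)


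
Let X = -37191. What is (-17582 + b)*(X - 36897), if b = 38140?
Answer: -1523101104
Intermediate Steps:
(-17582 + b)*(X - 36897) = (-17582 + 38140)*(-37191 - 36897) = 20558*(-74088) = -1523101104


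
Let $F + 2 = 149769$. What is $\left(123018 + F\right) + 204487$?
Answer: $477272$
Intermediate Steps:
$F = 149767$ ($F = -2 + 149769 = 149767$)
$\left(123018 + F\right) + 204487 = \left(123018 + 149767\right) + 204487 = 272785 + 204487 = 477272$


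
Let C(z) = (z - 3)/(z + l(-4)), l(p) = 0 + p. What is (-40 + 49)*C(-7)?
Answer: 90/11 ≈ 8.1818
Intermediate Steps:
l(p) = p
C(z) = (-3 + z)/(-4 + z) (C(z) = (z - 3)/(z - 4) = (-3 + z)/(-4 + z))
(-40 + 49)*C(-7) = (-40 + 49)*((-3 - 7)/(-4 - 7)) = 9*(-10/(-11)) = 9*(-1/11*(-10)) = 9*(10/11) = 90/11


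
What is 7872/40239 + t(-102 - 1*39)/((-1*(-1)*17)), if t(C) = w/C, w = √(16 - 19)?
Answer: 2624/13413 - I*√3/2397 ≈ 0.19563 - 0.00072259*I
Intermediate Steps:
w = I*√3 (w = √(-3) = I*√3 ≈ 1.732*I)
t(C) = I*√3/C (t(C) = (I*√3)/C = I*√3/C)
7872/40239 + t(-102 - 1*39)/((-1*(-1)*17)) = 7872/40239 + (I*√3/(-102 - 1*39))/((-1*(-1)*17)) = 7872*(1/40239) + (I*√3/(-102 - 39))/((1*17)) = 2624/13413 + (I*√3/(-141))/17 = 2624/13413 + (I*√3*(-1/141))*(1/17) = 2624/13413 - I*√3/141*(1/17) = 2624/13413 - I*√3/2397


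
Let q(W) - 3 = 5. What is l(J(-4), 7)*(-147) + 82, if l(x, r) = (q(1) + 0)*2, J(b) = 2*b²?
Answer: -2270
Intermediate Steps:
q(W) = 8 (q(W) = 3 + 5 = 8)
l(x, r) = 16 (l(x, r) = (8 + 0)*2 = 8*2 = 16)
l(J(-4), 7)*(-147) + 82 = 16*(-147) + 82 = -2352 + 82 = -2270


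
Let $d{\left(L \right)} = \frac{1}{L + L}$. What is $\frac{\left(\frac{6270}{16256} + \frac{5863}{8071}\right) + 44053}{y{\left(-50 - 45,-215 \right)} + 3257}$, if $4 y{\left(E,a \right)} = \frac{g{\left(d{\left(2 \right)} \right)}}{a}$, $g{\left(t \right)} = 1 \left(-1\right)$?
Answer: $\frac{621349502643295}{45937506277712} \approx 13.526$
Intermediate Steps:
$d{\left(L \right)} = \frac{1}{2 L}$
$g{\left(t \right)} = -1$
$y{\left(E,a \right)} = - \frac{1}{4 a}$ ($y{\left(E,a \right)} = \frac{\left(-1\right) \frac{1}{a}}{4} = - \frac{1}{4 a}$)
$\frac{\left(\frac{6270}{16256} + \frac{5863}{8071}\right) + 44053}{y{\left(-50 - 45,-215 \right)} + 3257} = \frac{\left(\frac{6270}{16256} + \frac{5863}{8071}\right) + 44053}{- \frac{1}{4 \left(-215\right)} + 3257} = \frac{\left(6270 \cdot \frac{1}{16256} + 5863 \cdot \frac{1}{8071}\right) + 44053}{\left(- \frac{1}{4}\right) \left(- \frac{1}{215}\right) + 3257} = \frac{\left(\frac{3135}{8128} + \frac{5863}{8071}\right) + 44053}{\frac{1}{860} + 3257} = \frac{\frac{72957049}{65601088} + 44053}{\frac{2801021}{860}} = \frac{2889997686713}{65601088} \cdot \frac{860}{2801021} = \frac{621349502643295}{45937506277712}$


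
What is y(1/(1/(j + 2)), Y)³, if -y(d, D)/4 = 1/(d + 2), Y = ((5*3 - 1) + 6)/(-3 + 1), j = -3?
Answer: -64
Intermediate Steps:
Y = -10 (Y = ((15 - 1) + 6)/(-2) = (14 + 6)*(-½) = 20*(-½) = -10)
y(d, D) = -4/(2 + d) (y(d, D) = -4/(d + 2) = -4/(2 + d))
y(1/(1/(j + 2)), Y)³ = (-4/(2 + 1/(1/(-3 + 2))))³ = (-4/(2 + 1/(1/(-1))))³ = (-4/(2 + 1/(-1)))³ = (-4/(2 - 1))³ = (-4/1)³ = (-4*1)³ = (-4)³ = -64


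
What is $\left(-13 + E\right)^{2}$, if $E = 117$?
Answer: $10816$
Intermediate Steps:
$\left(-13 + E\right)^{2} = \left(-13 + 117\right)^{2} = 104^{2} = 10816$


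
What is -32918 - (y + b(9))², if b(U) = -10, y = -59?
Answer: -37679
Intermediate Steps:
-32918 - (y + b(9))² = -32918 - (-59 - 10)² = -32918 - 1*(-69)² = -32918 - 1*4761 = -32918 - 4761 = -37679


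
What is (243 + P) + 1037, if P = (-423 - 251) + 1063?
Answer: 1669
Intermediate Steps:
P = 389 (P = -674 + 1063 = 389)
(243 + P) + 1037 = (243 + 389) + 1037 = 632 + 1037 = 1669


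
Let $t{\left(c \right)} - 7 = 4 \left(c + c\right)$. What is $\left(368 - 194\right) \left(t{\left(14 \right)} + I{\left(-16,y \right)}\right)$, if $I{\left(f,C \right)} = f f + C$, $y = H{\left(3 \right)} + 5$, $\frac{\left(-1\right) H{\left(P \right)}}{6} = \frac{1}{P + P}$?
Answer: $65946$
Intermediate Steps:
$t{\left(c \right)} = 7 + 8 c$ ($t{\left(c \right)} = 7 + 4 \left(c + c\right) = 7 + 4 \cdot 2 c = 7 + 8 c$)
$H{\left(P \right)} = - \frac{3}{P}$ ($H{\left(P \right)} = - \frac{6}{P + P} = - \frac{6}{2 P} = - 6 \frac{1}{2 P} = - \frac{3}{P}$)
$y = 4$ ($y = - \frac{3}{3} + 5 = \left(-3\right) \frac{1}{3} + 5 = -1 + 5 = 4$)
$I{\left(f,C \right)} = C + f^{2}$ ($I{\left(f,C \right)} = f^{2} + C = C + f^{2}$)
$\left(368 - 194\right) \left(t{\left(14 \right)} + I{\left(-16,y \right)}\right) = \left(368 - 194\right) \left(\left(7 + 8 \cdot 14\right) + \left(4 + \left(-16\right)^{2}\right)\right) = 174 \left(\left(7 + 112\right) + \left(4 + 256\right)\right) = 174 \left(119 + 260\right) = 174 \cdot 379 = 65946$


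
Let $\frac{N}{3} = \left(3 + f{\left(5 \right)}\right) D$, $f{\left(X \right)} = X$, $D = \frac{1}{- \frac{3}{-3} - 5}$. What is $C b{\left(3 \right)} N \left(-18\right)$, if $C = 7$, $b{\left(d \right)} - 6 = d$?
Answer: $6804$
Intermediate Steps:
$b{\left(d \right)} = 6 + d$
$D = - \frac{1}{4}$ ($D = \frac{1}{\left(-3\right) \left(- \frac{1}{3}\right) - 5} = \frac{1}{1 - 5} = \frac{1}{-4} = - \frac{1}{4} \approx -0.25$)
$N = -6$ ($N = 3 \left(3 + 5\right) \left(- \frac{1}{4}\right) = 3 \cdot 8 \left(- \frac{1}{4}\right) = 3 \left(-2\right) = -6$)
$C b{\left(3 \right)} N \left(-18\right) = 7 \left(6 + 3\right) \left(-6\right) \left(-18\right) = 7 \cdot 9 \left(-6\right) \left(-18\right) = 7 \left(-54\right) \left(-18\right) = \left(-378\right) \left(-18\right) = 6804$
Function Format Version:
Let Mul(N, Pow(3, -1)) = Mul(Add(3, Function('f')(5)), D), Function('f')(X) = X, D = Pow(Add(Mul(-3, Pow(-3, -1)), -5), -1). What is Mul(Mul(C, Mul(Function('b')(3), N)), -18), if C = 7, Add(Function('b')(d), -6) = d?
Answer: 6804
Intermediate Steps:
Function('b')(d) = Add(6, d)
D = Rational(-1, 4) (D = Pow(Add(Mul(-3, Rational(-1, 3)), -5), -1) = Pow(Add(1, -5), -1) = Pow(-4, -1) = Rational(-1, 4) ≈ -0.25000)
N = -6 (N = Mul(3, Mul(Add(3, 5), Rational(-1, 4))) = Mul(3, Mul(8, Rational(-1, 4))) = Mul(3, -2) = -6)
Mul(Mul(C, Mul(Function('b')(3), N)), -18) = Mul(Mul(7, Mul(Add(6, 3), -6)), -18) = Mul(Mul(7, Mul(9, -6)), -18) = Mul(Mul(7, -54), -18) = Mul(-378, -18) = 6804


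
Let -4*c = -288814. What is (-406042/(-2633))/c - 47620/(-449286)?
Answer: 9235553640122/85414577138733 ≈ 0.10813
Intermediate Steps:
c = 144407/2 (c = -¼*(-288814) = 144407/2 ≈ 72204.)
(-406042/(-2633))/c - 47620/(-449286) = (-406042/(-2633))/(144407/2) - 47620/(-449286) = -406042*(-1/2633)*(2/144407) - 47620*(-1/449286) = (406042/2633)*(2/144407) + 23810/224643 = 812084/380223631 + 23810/224643 = 9235553640122/85414577138733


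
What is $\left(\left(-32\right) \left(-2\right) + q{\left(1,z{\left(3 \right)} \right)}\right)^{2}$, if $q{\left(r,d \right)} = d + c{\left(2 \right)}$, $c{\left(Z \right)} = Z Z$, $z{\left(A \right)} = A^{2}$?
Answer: $5929$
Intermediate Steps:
$c{\left(Z \right)} = Z^{2}$
$q{\left(r,d \right)} = 4 + d$ ($q{\left(r,d \right)} = d + 2^{2} = d + 4 = 4 + d$)
$\left(\left(-32\right) \left(-2\right) + q{\left(1,z{\left(3 \right)} \right)}\right)^{2} = \left(\left(-32\right) \left(-2\right) + \left(4 + 3^{2}\right)\right)^{2} = \left(64 + \left(4 + 9\right)\right)^{2} = \left(64 + 13\right)^{2} = 77^{2} = 5929$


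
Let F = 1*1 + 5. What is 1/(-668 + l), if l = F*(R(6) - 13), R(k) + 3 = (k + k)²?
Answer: 1/100 ≈ 0.010000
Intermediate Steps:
R(k) = -3 + 4*k² (R(k) = -3 + (k + k)² = -3 + (2*k)² = -3 + 4*k²)
F = 6 (F = 1 + 5 = 6)
l = 768 (l = 6*((-3 + 4*6²) - 13) = 6*((-3 + 4*36) - 13) = 6*((-3 + 144) - 13) = 6*(141 - 13) = 6*128 = 768)
1/(-668 + l) = 1/(-668 + 768) = 1/100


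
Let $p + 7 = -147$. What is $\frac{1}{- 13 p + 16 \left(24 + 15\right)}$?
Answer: $\frac{1}{2626} \approx 0.00038081$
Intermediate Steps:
$p = -154$ ($p = -7 - 147 = -154$)
$\frac{1}{- 13 p + 16 \left(24 + 15\right)} = \frac{1}{\left(-13\right) \left(-154\right) + 16 \left(24 + 15\right)} = \frac{1}{2002 + 16 \cdot 39} = \frac{1}{2002 + 624} = \frac{1}{2626}$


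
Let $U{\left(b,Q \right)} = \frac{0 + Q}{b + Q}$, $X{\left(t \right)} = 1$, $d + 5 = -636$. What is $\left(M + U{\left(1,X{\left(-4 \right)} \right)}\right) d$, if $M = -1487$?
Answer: $\frac{1905693}{2} \approx 9.5285 \cdot 10^{5}$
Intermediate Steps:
$d = -641$ ($d = -5 - 636 = -641$)
$U{\left(b,Q \right)} = \frac{Q}{Q + b}$
$\left(M + U{\left(1,X{\left(-4 \right)} \right)}\right) d = \left(-1487 + 1 \frac{1}{1 + 1}\right) \left(-641\right) = \left(-1487 + 1 \cdot \frac{1}{2}\right) \left(-641\right) = \left(-1487 + \frac{1}{2}\right) \left(-641\right) = \left(- \frac{2973}{2}\right) \left(-641\right) = \frac{1905693}{2}$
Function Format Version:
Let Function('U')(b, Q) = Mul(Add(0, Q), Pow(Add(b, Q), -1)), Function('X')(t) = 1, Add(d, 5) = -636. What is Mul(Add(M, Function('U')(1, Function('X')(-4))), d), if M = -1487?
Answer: Rational(1905693, 2) ≈ 9.5285e+5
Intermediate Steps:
d = -641 (d = Add(-5, -636) = -641)
Function('U')(b, Q) = Mul(Q, Pow(Add(Q, b), -1))
Mul(Add(M, Function('U')(1, Function('X')(-4))), d) = Mul(Add(-1487, Mul(1, Pow(Add(1, 1), -1))), -641) = Mul(Add(-1487, Mul(1, Pow(2, -1))), -641) = Mul(Add(-1487, Mul(1, Rational(1, 2))), -641) = Mul(Add(-1487, Rational(1, 2)), -641) = Mul(Rational(-2973, 2), -641) = Rational(1905693, 2)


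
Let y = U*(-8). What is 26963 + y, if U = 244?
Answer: 25011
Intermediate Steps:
y = -1952 (y = 244*(-8) = -1952)
26963 + y = 26963 - 1952 = 25011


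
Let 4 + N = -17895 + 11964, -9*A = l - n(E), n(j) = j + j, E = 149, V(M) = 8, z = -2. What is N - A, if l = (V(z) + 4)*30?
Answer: -53353/9 ≈ -5928.1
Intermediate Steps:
n(j) = 2*j
l = 360 (l = (8 + 4)*30 = 12*30 = 360)
A = -62/9 (A = -(360 - 2*149)/9 = -(360 - 1*298)/9 = -(360 - 298)/9 = -⅑*62 = -62/9 ≈ -6.8889)
N = -5935 (N = -4 + (-17895 + 11964) = -4 - 5931 = -5935)
N - A = -5935 - 1*(-62/9) = -5935 + 62/9 = -53353/9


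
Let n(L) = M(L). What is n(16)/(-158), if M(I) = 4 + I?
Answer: -10/79 ≈ -0.12658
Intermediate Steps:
n(L) = 4 + L
n(16)/(-158) = (4 + 16)/(-158) = -1/158*20 = -10/79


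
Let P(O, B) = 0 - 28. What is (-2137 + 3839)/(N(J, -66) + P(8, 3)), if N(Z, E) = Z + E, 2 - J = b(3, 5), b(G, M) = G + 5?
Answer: -851/50 ≈ -17.020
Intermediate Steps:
P(O, B) = -28
b(G, M) = 5 + G
J = -6 (J = 2 - (5 + 3) = 2 - 1*8 = 2 - 8 = -6)
N(Z, E) = E + Z
(-2137 + 3839)/(N(J, -66) + P(8, 3)) = (-2137 + 3839)/((-66 - 6) - 28) = 1702/(-72 - 28) = 1702/(-100) = 1702*(-1/100) = -851/50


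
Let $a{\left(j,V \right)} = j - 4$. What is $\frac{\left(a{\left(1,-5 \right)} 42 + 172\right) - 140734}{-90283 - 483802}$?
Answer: $\frac{140688}{574085} \approx 0.24506$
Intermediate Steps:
$a{\left(j,V \right)} = -4 + j$
$\frac{\left(a{\left(1,-5 \right)} 42 + 172\right) - 140734}{-90283 - 483802} = \frac{\left(\left(-4 + 1\right) 42 + 172\right) - 140734}{-90283 - 483802} = \frac{\left(\left(-3\right) 42 + 172\right) - 140734}{-574085} = \left(\left(-126 + 172\right) - 140734\right) \left(- \frac{1}{574085}\right) = \left(46 - 140734\right) \left(- \frac{1}{574085}\right) = \left(-140688\right) \left(- \frac{1}{574085}\right) = \frac{140688}{574085}$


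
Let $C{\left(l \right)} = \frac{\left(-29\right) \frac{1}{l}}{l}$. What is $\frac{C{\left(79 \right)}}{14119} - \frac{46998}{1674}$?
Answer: $- \frac{230072651566}{8194851147} \approx -28.075$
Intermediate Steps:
$C{\left(l \right)} = - \frac{29}{l^{2}}$
$\frac{C{\left(79 \right)}}{14119} - \frac{46998}{1674} = \frac{\left(-29\right) \frac{1}{6241}}{14119} - \frac{46998}{1674} = \left(-29\right) \frac{1}{6241} \cdot \frac{1}{14119} - \frac{2611}{93} = \left(- \frac{29}{6241}\right) \frac{1}{14119} - \frac{2611}{93} = - \frac{29}{88116679} - \frac{2611}{93} = - \frac{230072651566}{8194851147}$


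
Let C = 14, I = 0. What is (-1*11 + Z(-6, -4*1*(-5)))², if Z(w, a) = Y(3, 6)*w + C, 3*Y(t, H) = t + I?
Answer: 9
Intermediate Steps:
Y(t, H) = t/3 (Y(t, H) = (t + 0)/3 = t/3)
Z(w, a) = 14 + w (Z(w, a) = ((⅓)*3)*w + 14 = 1*w + 14 = w + 14 = 14 + w)
(-1*11 + Z(-6, -4*1*(-5)))² = (-1*11 + (14 - 6))² = (-11 + 8)² = (-3)² = 9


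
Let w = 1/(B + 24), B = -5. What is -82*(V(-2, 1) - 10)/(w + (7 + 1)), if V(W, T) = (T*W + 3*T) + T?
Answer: 12464/153 ≈ 81.464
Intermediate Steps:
w = 1/19 (w = 1/(-5 + 24) = 1/19 ≈ 0.052632)
V(W, T) = 4*T + T*W (V(W, T) = (3*T + T*W) + T = 4*T + T*W)
-82*(V(-2, 1) - 10)/(w + (7 + 1)) = -82*(1*(4 - 2) - 10)/(1/19 + (7 + 1)) = -82*(1*2 - 10)/(1/19 + 8) = -82*(2 - 10)/153/19 = -(-656)*19/153 = -82*(-152/153) = 12464/153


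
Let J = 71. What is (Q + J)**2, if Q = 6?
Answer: 5929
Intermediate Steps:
(Q + J)**2 = (6 + 71)**2 = 77**2 = 5929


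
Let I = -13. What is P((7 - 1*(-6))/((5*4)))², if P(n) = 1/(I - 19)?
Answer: 1/1024 ≈ 0.00097656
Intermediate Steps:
P(n) = -1/32 (P(n) = 1/(-13 - 19) = 1/(-32) = -1/32)
P((7 - 1*(-6))/((5*4)))² = (-1/32)² = 1/1024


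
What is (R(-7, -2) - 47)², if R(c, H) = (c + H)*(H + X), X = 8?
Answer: 10201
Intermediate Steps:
R(c, H) = (8 + H)*(H + c) (R(c, H) = (c + H)*(H + 8) = (H + c)*(8 + H) = (8 + H)*(H + c))
(R(-7, -2) - 47)² = (((-2)² + 8*(-2) + 8*(-7) - 2*(-7)) - 47)² = ((4 - 16 - 56 + 14) - 47)² = (-54 - 47)² = (-101)² = 10201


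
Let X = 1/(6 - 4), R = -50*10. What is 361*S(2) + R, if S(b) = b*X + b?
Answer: 583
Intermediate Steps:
R = -500
X = ½ (X = 1/2 = ½ ≈ 0.50000)
S(b) = 3*b/2 (S(b) = b*(½) + b = b/2 + b = 3*b/2)
361*S(2) + R = 361*((3/2)*2) - 500 = 361*3 - 500 = 1083 - 500 = 583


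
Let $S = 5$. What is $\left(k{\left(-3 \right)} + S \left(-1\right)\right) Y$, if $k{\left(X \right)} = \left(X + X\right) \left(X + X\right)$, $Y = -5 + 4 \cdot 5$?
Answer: $465$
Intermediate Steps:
$Y = 15$ ($Y = -5 + 20 = 15$)
$k{\left(X \right)} = 4 X^{2}$ ($k{\left(X \right)} = 2 X 2 X = 4 X^{2}$)
$\left(k{\left(-3 \right)} + S \left(-1\right)\right) Y = \left(4 \left(-3\right)^{2} + 5 \left(-1\right)\right) 15 = \left(4 \cdot 9 - 5\right) 15 = \left(36 - 5\right) 15 = 31 \cdot 15 = 465$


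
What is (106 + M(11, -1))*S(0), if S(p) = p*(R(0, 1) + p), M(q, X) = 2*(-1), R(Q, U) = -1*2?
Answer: 0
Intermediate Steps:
R(Q, U) = -2
M(q, X) = -2
S(p) = p*(-2 + p)
(106 + M(11, -1))*S(0) = (106 - 2)*(0*(-2 + 0)) = 104*(0*(-2)) = 104*0 = 0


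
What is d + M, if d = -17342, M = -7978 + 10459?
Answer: -14861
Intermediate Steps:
M = 2481
d + M = -17342 + 2481 = -14861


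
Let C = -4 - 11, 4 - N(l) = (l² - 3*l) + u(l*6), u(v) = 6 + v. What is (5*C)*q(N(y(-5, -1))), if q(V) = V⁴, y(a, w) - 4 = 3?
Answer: -2015539200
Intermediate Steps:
y(a, w) = 7 (y(a, w) = 4 + 3 = 7)
N(l) = -2 - l² - 3*l (N(l) = 4 - ((l² - 3*l) + (6 + l*6)) = 4 - ((l² - 3*l) + (6 + 6*l)) = 4 - (6 + l² + 3*l) = 4 + (-6 - l² - 3*l) = -2 - l² - 3*l)
C = -15
(5*C)*q(N(y(-5, -1))) = (5*(-15))*(-2 - 1*7² - 3*7)⁴ = -75*(-2 - 1*49 - 21)⁴ = -75*(-2 - 49 - 21)⁴ = -75*(-72)⁴ = -75*26873856 = -2015539200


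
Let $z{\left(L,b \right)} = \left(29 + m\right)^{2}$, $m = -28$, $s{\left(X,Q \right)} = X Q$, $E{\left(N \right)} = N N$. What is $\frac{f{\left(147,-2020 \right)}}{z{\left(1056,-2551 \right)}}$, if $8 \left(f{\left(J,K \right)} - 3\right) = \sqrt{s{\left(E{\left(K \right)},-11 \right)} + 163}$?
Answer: $3 + \frac{i \sqrt{44884237}}{8} \approx 3.0 + 837.45 i$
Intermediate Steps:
$E{\left(N \right)} = N^{2}$
$s{\left(X,Q \right)} = Q X$
$f{\left(J,K \right)} = 3 + \frac{\sqrt{163 - 11 K^{2}}}{8}$ ($f{\left(J,K \right)} = 3 + \frac{\sqrt{- 11 K^{2} + 163}}{8} = 3 + \frac{\sqrt{163 - 11 K^{2}}}{8}$)
$z{\left(L,b \right)} = 1$ ($z{\left(L,b \right)} = \left(29 - 28\right)^{2} = 1^{2} = 1$)
$\frac{f{\left(147,-2020 \right)}}{z{\left(1056,-2551 \right)}} = \frac{3 + \frac{\sqrt{163 - 11 \left(-2020\right)^{2}}}{8}}{1} = \left(3 + \frac{\sqrt{163 - 44884400}}{8}\right) 1 = \left(3 + \frac{\sqrt{-44884237}}{8}\right) 1 = \left(3 + \frac{i \sqrt{44884237}}{8}\right) 1 = 3 + \frac{i \sqrt{44884237}}{8}$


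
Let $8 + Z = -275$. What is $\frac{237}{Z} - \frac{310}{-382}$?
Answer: $- \frac{1402}{54053} \approx -0.025937$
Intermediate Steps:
$Z = -283$ ($Z = -8 - 275 = -283$)
$\frac{237}{Z} - \frac{310}{-382} = \frac{237}{-283} - \frac{310}{-382} = 237 \left(- \frac{1}{283}\right) - - \frac{155}{191} = - \frac{237}{283} + \frac{155}{191} = - \frac{1402}{54053}$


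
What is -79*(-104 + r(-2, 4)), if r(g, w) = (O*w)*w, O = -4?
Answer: 13272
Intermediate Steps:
r(g, w) = -4*w² (r(g, w) = (-4*w)*w = -4*w²)
-79*(-104 + r(-2, 4)) = -79*(-104 - 4*4²) = -79*(-104 - 4*16) = -79*(-104 - 64) = -79*(-168) = 13272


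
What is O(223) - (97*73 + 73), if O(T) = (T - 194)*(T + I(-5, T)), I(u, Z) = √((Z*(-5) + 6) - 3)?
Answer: -687 + 58*I*√278 ≈ -687.0 + 967.05*I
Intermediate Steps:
I(u, Z) = √(3 - 5*Z) (I(u, Z) = √((-5*Z + 6) - 3) = √((6 - 5*Z) - 3) = √(3 - 5*Z))
O(T) = (-194 + T)*(T + √(3 - 5*T)) (O(T) = (T - 194)*(T + √(3 - 5*T)) = (-194 + T)*(T + √(3 - 5*T)))
O(223) - (97*73 + 73) = (223² - 194*223 - 194*√(3 - 5*223) + 223*√(3 - 5*223)) - (97*73 + 73) = (49729 - 43262 - 194*√(3 - 1115) + 223*√(3 - 1115)) - (7081 + 73) = (49729 - 43262 - 388*I*√278 + 223*√(-1112)) - 1*7154 = (49729 - 43262 - 388*I*√278 + 223*(2*I*√278)) - 7154 = (49729 - 43262 - 388*I*√278 + 446*I*√278) - 7154 = (6467 + 58*I*√278) - 7154 = -687 + 58*I*√278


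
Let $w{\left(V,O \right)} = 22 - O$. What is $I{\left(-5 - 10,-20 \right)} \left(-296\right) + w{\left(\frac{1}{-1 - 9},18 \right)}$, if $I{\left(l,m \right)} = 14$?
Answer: $-4140$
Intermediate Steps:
$I{\left(-5 - 10,-20 \right)} \left(-296\right) + w{\left(\frac{1}{-1 - 9},18 \right)} = 14 \left(-296\right) + \left(22 - 18\right) = -4144 + \left(22 - 18\right) = -4144 + 4 = -4140$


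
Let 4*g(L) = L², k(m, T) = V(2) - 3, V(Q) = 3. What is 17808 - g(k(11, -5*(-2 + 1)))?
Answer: 17808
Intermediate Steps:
k(m, T) = 0 (k(m, T) = 3 - 3 = 0)
g(L) = L²/4
17808 - g(k(11, -5*(-2 + 1))) = 17808 - 0²/4 = 17808 - 0/4 = 17808 - 1*0 = 17808 + 0 = 17808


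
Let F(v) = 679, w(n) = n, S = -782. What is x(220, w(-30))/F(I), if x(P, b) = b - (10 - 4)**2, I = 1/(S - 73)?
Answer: -66/679 ≈ -0.097202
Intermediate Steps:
I = -1/855 (I = 1/(-782 - 73) = 1/(-855) = -1/855 ≈ -0.0011696)
x(P, b) = -36 + b (x(P, b) = b - 1*6**2 = b - 1*36 = b - 36 = -36 + b)
x(220, w(-30))/F(I) = (-36 - 30)/679 = -66*1/679 = -66/679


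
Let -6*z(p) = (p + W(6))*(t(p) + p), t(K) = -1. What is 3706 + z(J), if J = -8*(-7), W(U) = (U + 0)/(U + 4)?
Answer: 19123/6 ≈ 3187.2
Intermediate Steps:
W(U) = U/(4 + U)
J = 56
z(p) = -(-1 + p)*(⅗ + p)/6 (z(p) = -(p + 6/(4 + 6))*(-1 + p)/6 = -(p + 6/10)*(-1 + p)/6 = -(p + 6*(⅒))*(-1 + p)/6 = -(p + ⅗)*(-1 + p)/6 = -(⅗ + p)*(-1 + p)/6 = -(-1 + p)*(⅗ + p)/6)
3706 + z(J) = 3706 + (⅒ - ⅙*56² + (1/15)*56) = 3706 + (⅒ - ⅙*3136 + 56/15) = 3706 + (⅒ - 1568/3 + 56/15) = 3706 - 3113/6 = 19123/6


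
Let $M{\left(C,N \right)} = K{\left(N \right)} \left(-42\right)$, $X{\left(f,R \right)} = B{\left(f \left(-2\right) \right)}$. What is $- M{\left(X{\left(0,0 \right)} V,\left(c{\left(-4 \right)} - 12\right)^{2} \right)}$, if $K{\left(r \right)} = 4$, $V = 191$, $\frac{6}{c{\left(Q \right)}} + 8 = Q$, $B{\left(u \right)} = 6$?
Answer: $168$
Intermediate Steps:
$c{\left(Q \right)} = \frac{6}{-8 + Q}$
$X{\left(f,R \right)} = 6$
$M{\left(C,N \right)} = -168$ ($M{\left(C,N \right)} = 4 \left(-42\right) = -168$)
$- M{\left(X{\left(0,0 \right)} V,\left(c{\left(-4 \right)} - 12\right)^{2} \right)} = \left(-1\right) \left(-168\right) = 168$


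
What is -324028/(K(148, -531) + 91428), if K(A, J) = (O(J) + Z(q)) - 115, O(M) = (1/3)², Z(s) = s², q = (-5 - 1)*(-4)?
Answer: -1458126/413501 ≈ -3.5263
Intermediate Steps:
q = 24 (q = -6*(-4) = 24)
O(M) = ⅑ (O(M) = (⅓)² = ⅑)
K(A, J) = 4150/9 (K(A, J) = (⅑ + 24²) - 115 = (⅑ + 576) - 115 = 5185/9 - 115 = 4150/9)
-324028/(K(148, -531) + 91428) = -324028/(4150/9 + 91428) = -324028/827002/9 = -324028*9/827002 = -1458126/413501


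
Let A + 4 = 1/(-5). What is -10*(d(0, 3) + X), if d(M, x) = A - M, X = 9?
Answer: -48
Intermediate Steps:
A = -21/5 (A = -4 + 1/(-5) = -4 - ⅕ = -21/5 ≈ -4.2000)
d(M, x) = -21/5 - M
-10*(d(0, 3) + X) = -10*((-21/5 - 1*0) + 9) = -10*((-21/5 + 0) + 9) = -10*(-21/5 + 9) = -10*24/5 = -48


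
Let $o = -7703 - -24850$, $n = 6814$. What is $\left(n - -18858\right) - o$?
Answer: $8525$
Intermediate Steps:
$o = 17147$ ($o = -7703 + 24850 = 17147$)
$\left(n - -18858\right) - o = \left(6814 - -18858\right) - 17147 = \left(6814 + 18858\right) - 17147 = 25672 - 17147 = 8525$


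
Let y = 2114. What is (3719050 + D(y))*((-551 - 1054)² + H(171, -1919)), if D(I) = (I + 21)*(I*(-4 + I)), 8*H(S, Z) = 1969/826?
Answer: 81085845378719754775/3304 ≈ 2.4542e+16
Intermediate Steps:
H(S, Z) = 1969/6608 (H(S, Z) = (1969/826)/8 = (1969*(1/826))/8 = (⅛)*(1969/826) = 1969/6608)
D(I) = I*(-4 + I)*(21 + I) (D(I) = (21 + I)*(I*(-4 + I)) = I*(-4 + I)*(21 + I))
(3719050 + D(y))*((-551 - 1054)² + H(171, -1919)) = (3719050 + 2114*(-84 + 2114² + 17*2114))*((-551 - 1054)² + 1969/6608) = (3719050 + 2114*(-84 + 4468996 + 35938))*((-1605)² + 1969/6608) = (3719050 + 2114*4504850)*(2576025 + 1969/6608) = (3719050 + 9523252900)*(17022375169/6608) = 9526971950*(17022375169/6608) = 81085845378719754775/3304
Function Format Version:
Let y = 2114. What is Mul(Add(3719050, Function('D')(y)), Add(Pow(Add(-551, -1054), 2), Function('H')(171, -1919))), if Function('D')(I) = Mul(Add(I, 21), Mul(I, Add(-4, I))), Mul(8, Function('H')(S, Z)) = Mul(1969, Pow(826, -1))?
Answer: Rational(81085845378719754775, 3304) ≈ 2.4542e+16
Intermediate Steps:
Function('H')(S, Z) = Rational(1969, 6608) (Function('H')(S, Z) = Mul(Rational(1, 8), Mul(1969, Pow(826, -1))) = Mul(Rational(1, 8), Mul(1969, Rational(1, 826))) = Mul(Rational(1, 8), Rational(1969, 826)) = Rational(1969, 6608))
Function('D')(I) = Mul(I, Add(-4, I), Add(21, I)) (Function('D')(I) = Mul(Add(21, I), Mul(I, Add(-4, I))) = Mul(I, Add(-4, I), Add(21, I)))
Mul(Add(3719050, Function('D')(y)), Add(Pow(Add(-551, -1054), 2), Function('H')(171, -1919))) = Mul(Add(3719050, Mul(2114, Add(-84, Pow(2114, 2), Mul(17, 2114)))), Add(Pow(Add(-551, -1054), 2), Rational(1969, 6608))) = Mul(Add(3719050, Mul(2114, Add(-84, 4468996, 35938))), Add(Pow(-1605, 2), Rational(1969, 6608))) = Mul(Add(3719050, Mul(2114, 4504850)), Add(2576025, Rational(1969, 6608))) = Mul(Add(3719050, 9523252900), Rational(17022375169, 6608)) = Mul(9526971950, Rational(17022375169, 6608)) = Rational(81085845378719754775, 3304)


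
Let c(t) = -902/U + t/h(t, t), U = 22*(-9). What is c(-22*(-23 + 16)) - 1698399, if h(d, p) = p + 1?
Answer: -2369258864/1395 ≈ -1.6984e+6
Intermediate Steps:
h(d, p) = 1 + p
U = -198
c(t) = 41/9 + t/(1 + t) (c(t) = -902/(-198) + t/(1 + t) = -902*(-1/198) + t/(1 + t) = 41/9 + t/(1 + t))
c(-22*(-23 + 16)) - 1698399 = (41 + 50*(-22*(-23 + 16)))/(9*(1 - 22*(-23 + 16))) - 1698399 = (41 + 50*(-22*(-7)))/(9*(1 - 22*(-7))) - 1698399 = (41 + 50*154)/(9*(1 + 154)) - 1698399 = (1/9)*(41 + 7700)/155 - 1698399 = (1/9)*(1/155)*7741 - 1698399 = 7741/1395 - 1698399 = -2369258864/1395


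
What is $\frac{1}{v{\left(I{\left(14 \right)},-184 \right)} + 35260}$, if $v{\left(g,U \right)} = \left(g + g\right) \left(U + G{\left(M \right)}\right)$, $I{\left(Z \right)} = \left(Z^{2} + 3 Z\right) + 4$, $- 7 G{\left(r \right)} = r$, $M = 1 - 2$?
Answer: $- \frac{7}{376088} \approx -1.8613 \cdot 10^{-5}$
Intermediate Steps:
$M = -1$
$G{\left(r \right)} = - \frac{r}{7}$
$I{\left(Z \right)} = 4 + Z^{2} + 3 Z$
$v{\left(g,U \right)} = 2 g \left(\frac{1}{7} + U\right)$ ($v{\left(g,U \right)} = \left(g + g\right) \left(U - - \frac{1}{7}\right) = 2 g \left(U + \frac{1}{7}\right) = 2 g \left(\frac{1}{7} + U\right)$)
$\frac{1}{v{\left(I{\left(14 \right)},-184 \right)} + 35260} = \frac{1}{\frac{2 \left(4 + 14^{2} + 3 \cdot 14\right) \left(1 + 7 \left(-184\right)\right)}{7} + 35260} = \frac{1}{\frac{2 \left(4 + 196 + 42\right) \left(1 - 1288\right)}{7} + 35260} = \frac{1}{\frac{2}{7} \cdot 242 \left(-1287\right) + 35260} = \frac{1}{- \frac{622908}{7} + 35260} = \frac{1}{- \frac{376088}{7}} = - \frac{7}{376088}$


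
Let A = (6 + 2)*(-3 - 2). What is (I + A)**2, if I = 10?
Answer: 900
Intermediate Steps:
A = -40 (A = 8*(-5) = -40)
(I + A)**2 = (10 - 40)**2 = (-30)**2 = 900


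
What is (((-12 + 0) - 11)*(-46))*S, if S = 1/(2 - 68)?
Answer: -529/33 ≈ -16.030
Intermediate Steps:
S = -1/66 (S = 1/(-66) = -1/66 ≈ -0.015152)
(((-12 + 0) - 11)*(-46))*S = (((-12 + 0) - 11)*(-46))*(-1/66) = ((-12 - 11)*(-46))*(-1/66) = -23*(-46)*(-1/66) = 1058*(-1/66) = -529/33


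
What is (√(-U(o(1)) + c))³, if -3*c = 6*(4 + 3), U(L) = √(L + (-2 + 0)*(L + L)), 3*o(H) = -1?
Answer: -15*I*√15 ≈ -58.095*I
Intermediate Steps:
o(H) = -⅓ (o(H) = (⅓)*(-1) = -⅓)
U(L) = √3*√(-L) (U(L) = √(L - 4*L) = √(-3*L) = √3*√(-L))
c = -14 (c = -2*(4 + 3) = -2*7 = -⅓*42 = -14)
(√(-U(o(1)) + c))³ = (√(-√3*√(-1*(-⅓)) - 14))³ = (√(-√3*√(⅓) - 14))³ = (√(-√3*√3/3 - 14))³ = (√(-1*1 - 14))³ = (√(-1 - 14))³ = (√(-15))³ = (I*√15)³ = -15*I*√15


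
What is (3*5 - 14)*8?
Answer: 8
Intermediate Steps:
(3*5 - 14)*8 = (15 - 14)*8 = 1*8 = 8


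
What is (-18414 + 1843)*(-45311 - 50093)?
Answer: 1580939684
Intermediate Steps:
(-18414 + 1843)*(-45311 - 50093) = -16571*(-95404) = 1580939684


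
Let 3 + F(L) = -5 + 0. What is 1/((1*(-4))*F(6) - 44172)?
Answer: -1/44140 ≈ -2.2655e-5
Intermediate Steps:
F(L) = -8 (F(L) = -3 + (-5 + 0) = -3 - 5 = -8)
1/((1*(-4))*F(6) - 44172) = 1/((1*(-4))*(-8) - 44172) = 1/(-4*(-8) - 44172) = 1/(32 - 44172) = 1/(-44140) = -1/44140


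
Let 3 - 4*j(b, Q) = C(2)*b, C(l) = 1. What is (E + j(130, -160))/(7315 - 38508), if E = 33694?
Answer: -134649/124772 ≈ -1.0792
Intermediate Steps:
j(b, Q) = 3/4 - b/4
(E + j(130, -160))/(7315 - 38508) = (33694 + (3/4 - 1/4*130))/(7315 - 38508) = (33694 + (3/4 - 65/2))/(-31193) = (33694 - 127/4)*(-1/31193) = (134649/4)*(-1/31193) = -134649/124772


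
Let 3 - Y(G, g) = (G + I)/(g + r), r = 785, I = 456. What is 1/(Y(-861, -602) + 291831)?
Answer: 61/17802009 ≈ 3.4266e-6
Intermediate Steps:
Y(G, g) = 3 - (456 + G)/(785 + g) (Y(G, g) = 3 - (G + 456)/(g + 785) = 3 - (456 + G)/(785 + g))
1/(Y(-861, -602) + 291831) = 1/((1899 - 1*(-861) + 3*(-602))/(785 - 602) + 291831) = 1/((1899 + 861 - 1806)/183 + 291831) = 1/((1/183)*954 + 291831) = 1/(318/61 + 291831) = 1/(17802009/61) = 61/17802009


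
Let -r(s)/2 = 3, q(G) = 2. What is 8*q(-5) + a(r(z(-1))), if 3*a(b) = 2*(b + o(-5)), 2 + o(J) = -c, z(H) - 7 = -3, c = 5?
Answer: 22/3 ≈ 7.3333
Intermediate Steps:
z(H) = 4 (z(H) = 7 - 3 = 4)
r(s) = -6 (r(s) = -2*3 = -6)
o(J) = -7 (o(J) = -2 - 1*5 = -2 - 5 = -7)
a(b) = -14/3 + 2*b/3 (a(b) = (2*(b - 7))/3 = (2*(-7 + b))/3 = (-14 + 2*b)/3 = -14/3 + 2*b/3)
8*q(-5) + a(r(z(-1))) = 8*2 + (-14/3 + (2/3)*(-6)) = 16 + (-14/3 - 4) = 16 - 26/3 = 22/3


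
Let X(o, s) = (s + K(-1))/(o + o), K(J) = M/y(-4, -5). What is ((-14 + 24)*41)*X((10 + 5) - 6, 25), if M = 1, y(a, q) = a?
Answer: 2255/4 ≈ 563.75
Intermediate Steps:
K(J) = -1/4 (K(J) = 1/(-4) = 1*(-1/4) = -1/4)
X(o, s) = (-1/4 + s)/(2*o) (X(o, s) = (s - 1/4)/(o + o) = (-1/4 + s)/((2*o)) = (-1/4 + s)*(1/(2*o)) = (-1/4 + s)/(2*o))
((-14 + 24)*41)*X((10 + 5) - 6, 25) = ((-14 + 24)*41)*((-1 + 4*25)/(8*((10 + 5) - 6))) = (10*41)*((-1 + 100)/(8*(15 - 6))) = 410*((1/8)*99/9) = 410*((1/8)*(1/9)*99) = 410*(11/8) = 2255/4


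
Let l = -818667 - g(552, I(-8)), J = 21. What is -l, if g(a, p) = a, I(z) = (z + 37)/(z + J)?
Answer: 819219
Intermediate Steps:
I(z) = (37 + z)/(21 + z) (I(z) = (z + 37)/(z + 21) = (37 + z)/(21 + z))
l = -819219 (l = -818667 - 1*552 = -818667 - 552 = -819219)
-l = -1*(-819219) = 819219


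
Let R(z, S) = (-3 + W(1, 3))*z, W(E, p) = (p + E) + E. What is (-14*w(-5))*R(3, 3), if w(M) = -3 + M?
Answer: 672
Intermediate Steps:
W(E, p) = p + 2*E (W(E, p) = (E + p) + E = p + 2*E)
R(z, S) = 2*z (R(z, S) = (-3 + (3 + 2*1))*z = (-3 + (3 + 2))*z = (-3 + 5)*z = 2*z)
(-14*w(-5))*R(3, 3) = (-14*(-3 - 5))*(2*3) = -14*(-8)*6 = 112*6 = 672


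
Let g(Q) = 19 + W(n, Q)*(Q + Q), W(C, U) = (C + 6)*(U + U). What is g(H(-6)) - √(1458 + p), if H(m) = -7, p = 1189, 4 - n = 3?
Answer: 1391 - √2647 ≈ 1339.6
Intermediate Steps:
n = 1 (n = 4 - 1*3 = 4 - 3 = 1)
W(C, U) = 2*U*(6 + C) (W(C, U) = (6 + C)*(2*U) = 2*U*(6 + C))
g(Q) = 19 + 28*Q² (g(Q) = 19 + (2*Q*(6 + 1))*(Q + Q) = 19 + (2*Q*7)*(2*Q) = 19 + (14*Q)*(2*Q) = 19 + 28*Q²)
g(H(-6)) - √(1458 + p) = (19 + 28*(-7)²) - √(1458 + 1189) = (19 + 28*49) - √2647 = (19 + 1372) - √2647 = 1391 - √2647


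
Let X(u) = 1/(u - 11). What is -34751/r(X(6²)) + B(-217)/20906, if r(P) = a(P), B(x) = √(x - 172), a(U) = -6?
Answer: 34751/6 + I*√389/20906 ≈ 5791.8 + 0.00094342*I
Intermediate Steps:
X(u) = 1/(-11 + u)
B(x) = √(-172 + x)
r(P) = -6
-34751/r(X(6²)) + B(-217)/20906 = -34751/(-6) + √(-172 - 217)/20906 = -34751*(-⅙) + √(-389)*(1/20906) = 34751/6 + (I*√389)*(1/20906) = 34751/6 + I*√389/20906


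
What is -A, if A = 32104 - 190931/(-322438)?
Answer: -10351740483/322438 ≈ -32105.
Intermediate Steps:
A = 10351740483/322438 (A = 32104 - 190931*(-1/322438) = 32104 + 190931/322438 = 10351740483/322438 ≈ 32105.)
-A = -1*10351740483/322438 = -10351740483/322438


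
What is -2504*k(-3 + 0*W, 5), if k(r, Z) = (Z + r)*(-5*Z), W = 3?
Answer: 125200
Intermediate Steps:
k(r, Z) = -5*Z*(Z + r)
-2504*k(-3 + 0*W, 5) = -(-12520)*5*(5 + (-3 + 0*3)) = -(-12520)*5*(5 + (-3 + 0)) = -(-12520)*5*(5 - 3) = -(-12520)*5*2 = -2504*(-50) = 125200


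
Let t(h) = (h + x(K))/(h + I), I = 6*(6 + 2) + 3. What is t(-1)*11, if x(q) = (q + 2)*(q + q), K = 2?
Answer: 33/10 ≈ 3.3000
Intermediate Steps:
I = 51 (I = 6*8 + 3 = 48 + 3 = 51)
x(q) = 2*q*(2 + q) (x(q) = (2 + q)*(2*q) = 2*q*(2 + q))
t(h) = (16 + h)/(51 + h) (t(h) = (h + 2*2*(2 + 2))/(h + 51) = (h + 2*2*4)/(51 + h) = (h + 16)/(51 + h) = (16 + h)/(51 + h))
t(-1)*11 = ((16 - 1)/(51 - 1))*11 = (15/50)*11 = ((1/50)*15)*11 = (3/10)*11 = 33/10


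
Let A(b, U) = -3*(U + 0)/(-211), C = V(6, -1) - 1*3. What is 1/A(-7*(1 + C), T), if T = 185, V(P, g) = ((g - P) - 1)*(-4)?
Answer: 211/555 ≈ 0.38018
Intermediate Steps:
V(P, g) = 4 - 4*g + 4*P (V(P, g) = (-1 + g - P)*(-4) = 4 - 4*g + 4*P)
C = 29 (C = (4 - 4*(-1) + 4*6) - 1*3 = (4 + 4 + 24) - 3 = 32 - 3 = 29)
A(b, U) = 3*U/211 (A(b, U) = -3*U*(-1/211) = 3*U/211)
1/A(-7*(1 + C), T) = 1/((3/211)*185) = 1/(555/211) = 211/555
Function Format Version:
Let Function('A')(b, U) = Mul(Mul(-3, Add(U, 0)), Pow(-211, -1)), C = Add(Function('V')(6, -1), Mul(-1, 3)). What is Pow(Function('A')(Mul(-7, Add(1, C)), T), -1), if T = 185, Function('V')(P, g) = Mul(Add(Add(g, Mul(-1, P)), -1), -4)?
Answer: Rational(211, 555) ≈ 0.38018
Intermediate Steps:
Function('V')(P, g) = Add(4, Mul(-4, g), Mul(4, P)) (Function('V')(P, g) = Mul(Add(-1, g, Mul(-1, P)), -4) = Add(4, Mul(-4, g), Mul(4, P)))
C = 29 (C = Add(Add(4, Mul(-4, -1), Mul(4, 6)), Mul(-1, 3)) = Add(Add(4, 4, 24), -3) = Add(32, -3) = 29)
Function('A')(b, U) = Mul(Rational(3, 211), U) (Function('A')(b, U) = Mul(Mul(-3, U), Rational(-1, 211)) = Mul(Rational(3, 211), U))
Pow(Function('A')(Mul(-7, Add(1, C)), T), -1) = Pow(Mul(Rational(3, 211), 185), -1) = Pow(Rational(555, 211), -1) = Rational(211, 555)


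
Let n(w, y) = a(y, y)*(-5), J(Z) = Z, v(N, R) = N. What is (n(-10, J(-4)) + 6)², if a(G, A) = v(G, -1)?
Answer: 676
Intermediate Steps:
a(G, A) = G
n(w, y) = -5*y (n(w, y) = y*(-5) = -5*y)
(n(-10, J(-4)) + 6)² = (-5*(-4) + 6)² = (20 + 6)² = 26² = 676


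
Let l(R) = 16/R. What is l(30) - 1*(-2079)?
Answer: 31193/15 ≈ 2079.5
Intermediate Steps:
l(30) - 1*(-2079) = 16/30 - 1*(-2079) = 16*(1/30) + 2079 = 8/15 + 2079 = 31193/15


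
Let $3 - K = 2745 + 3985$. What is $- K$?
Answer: $6727$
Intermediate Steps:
$K = -6727$ ($K = 3 - \left(2745 + 3985\right) = 3 - 6730 = -6727$)
$- K = \left(-1\right) \left(-6727\right) = 6727$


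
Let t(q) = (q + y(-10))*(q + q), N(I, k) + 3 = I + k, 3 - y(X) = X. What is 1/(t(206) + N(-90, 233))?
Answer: 1/90368 ≈ 1.1066e-5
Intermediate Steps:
y(X) = 3 - X
N(I, k) = -3 + I + k (N(I, k) = -3 + (I + k) = -3 + I + k)
t(q) = 2*q*(13 + q) (t(q) = (q + (3 - 1*(-10)))*(q + q) = (q + (3 + 10))*(2*q) = (q + 13)*(2*q) = (13 + q)*(2*q) = 2*q*(13 + q))
1/(t(206) + N(-90, 233)) = 1/(2*206*(13 + 206) + (-3 - 90 + 233)) = 1/(2*206*219 + 140) = 1/(90228 + 140) = 1/90368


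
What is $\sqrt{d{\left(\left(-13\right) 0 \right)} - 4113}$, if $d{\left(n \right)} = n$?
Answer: $3 i \sqrt{457} \approx 64.133 i$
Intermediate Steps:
$\sqrt{d{\left(\left(-13\right) 0 \right)} - 4113} = \sqrt{\left(-13\right) 0 - 4113} = \sqrt{0 - 4113} = \sqrt{-4113} = 3 i \sqrt{457}$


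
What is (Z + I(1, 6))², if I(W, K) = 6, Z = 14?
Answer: 400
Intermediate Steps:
(Z + I(1, 6))² = (14 + 6)² = 20² = 400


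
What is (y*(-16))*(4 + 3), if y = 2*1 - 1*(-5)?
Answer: -784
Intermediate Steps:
y = 7 (y = 2 + 5 = 7)
(y*(-16))*(4 + 3) = (7*(-16))*(4 + 3) = -112*7 = -784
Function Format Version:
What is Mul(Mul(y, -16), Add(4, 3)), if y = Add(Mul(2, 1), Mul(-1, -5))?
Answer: -784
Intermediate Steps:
y = 7 (y = Add(2, 5) = 7)
Mul(Mul(y, -16), Add(4, 3)) = Mul(Mul(7, -16), Add(4, 3)) = Mul(-112, 7) = -784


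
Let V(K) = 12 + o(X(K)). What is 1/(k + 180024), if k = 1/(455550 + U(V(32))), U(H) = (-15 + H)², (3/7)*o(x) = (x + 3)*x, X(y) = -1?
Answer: 4100479/738184631505 ≈ 5.5548e-6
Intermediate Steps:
o(x) = 7*x*(3 + x)/3 (o(x) = 7*((x + 3)*x)/3 = 7*((3 + x)*x)/3 = 7*(x*(3 + x))/3 = 7*x*(3 + x)/3)
V(K) = 22/3 (V(K) = 12 + (7/3)*(-1)*(3 - 1) = 12 + (7/3)*(-1)*2 = 12 - 14/3 = 22/3)
k = 9/4100479 (k = 1/(455550 + (-15 + 22/3)²) = 1/(455550 + (-23/3)²) = 1/(455550 + 529/9) = 1/(4100479/9) = 9/4100479 ≈ 2.1949e-6)
1/(k + 180024) = 1/(9/4100479 + 180024) = 1/(738184631505/4100479) = 4100479/738184631505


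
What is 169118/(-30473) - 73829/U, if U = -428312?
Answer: -70185477699/13051951576 ≈ -5.3774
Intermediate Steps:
169118/(-30473) - 73829/U = 169118/(-30473) - 73829/(-428312) = 169118*(-1/30473) - 73829*(-1/428312) = -169118/30473 + 73829/428312 = -70185477699/13051951576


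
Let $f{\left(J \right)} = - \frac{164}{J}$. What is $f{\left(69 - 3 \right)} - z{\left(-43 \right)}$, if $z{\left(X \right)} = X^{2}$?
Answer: $- \frac{61099}{33} \approx -1851.5$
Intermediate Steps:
$f{\left(69 - 3 \right)} - z{\left(-43 \right)} = - \frac{164}{69 - 3} - \left(-43\right)^{2} = - \frac{164}{69 - 3} - 1849 = - \frac{164}{66} - 1849 = \left(-164\right) \frac{1}{66} - 1849 = - \frac{82}{33} - 1849 = - \frac{61099}{33}$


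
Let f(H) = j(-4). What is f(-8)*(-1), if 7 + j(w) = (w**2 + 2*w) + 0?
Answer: -1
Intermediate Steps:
j(w) = -7 + w**2 + 2*w (j(w) = -7 + ((w**2 + 2*w) + 0) = -7 + (w**2 + 2*w) = -7 + w**2 + 2*w)
f(H) = 1 (f(H) = -7 + (-4)**2 + 2*(-4) = -7 + 16 - 8 = 1)
f(-8)*(-1) = 1*(-1) = -1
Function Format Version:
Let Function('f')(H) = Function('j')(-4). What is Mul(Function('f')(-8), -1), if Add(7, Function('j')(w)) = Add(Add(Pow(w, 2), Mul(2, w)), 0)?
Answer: -1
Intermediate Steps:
Function('j')(w) = Add(-7, Pow(w, 2), Mul(2, w)) (Function('j')(w) = Add(-7, Add(Add(Pow(w, 2), Mul(2, w)), 0)) = Add(-7, Add(Pow(w, 2), Mul(2, w))) = Add(-7, Pow(w, 2), Mul(2, w)))
Function('f')(H) = 1 (Function('f')(H) = Add(-7, Pow(-4, 2), Mul(2, -4)) = Add(-7, 16, -8) = 1)
Mul(Function('f')(-8), -1) = Mul(1, -1) = -1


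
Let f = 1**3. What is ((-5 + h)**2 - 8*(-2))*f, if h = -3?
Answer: 80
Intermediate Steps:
f = 1
((-5 + h)**2 - 8*(-2))*f = ((-5 - 3)**2 - 8*(-2))*1 = ((-8)**2 + 16)*1 = (64 + 16)*1 = 80*1 = 80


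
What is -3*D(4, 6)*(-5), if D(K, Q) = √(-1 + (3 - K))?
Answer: 15*I*√2 ≈ 21.213*I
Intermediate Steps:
D(K, Q) = √(2 - K)
-3*D(4, 6)*(-5) = -3*√(2 - 1*4)*(-5) = -3*√(2 - 4)*(-5) = -3*I*√2*(-5) = 15*I*√2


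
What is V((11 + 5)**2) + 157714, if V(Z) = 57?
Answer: 157771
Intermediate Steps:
V((11 + 5)**2) + 157714 = 57 + 157714 = 157771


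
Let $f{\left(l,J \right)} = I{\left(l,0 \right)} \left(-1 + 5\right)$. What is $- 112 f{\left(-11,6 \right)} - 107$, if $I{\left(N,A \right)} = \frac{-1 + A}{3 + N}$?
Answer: $-163$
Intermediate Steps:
$I{\left(N,A \right)} = \frac{-1 + A}{3 + N}$
$f{\left(l,J \right)} = - \frac{4}{3 + l}$ ($f{\left(l,J \right)} = \frac{-1 + 0}{3 + l} \left(-1 + 5\right) = \frac{1}{3 + l} \left(-1\right) 4 = - \frac{1}{3 + l} 4 = - \frac{4}{3 + l}$)
$- 112 f{\left(-11,6 \right)} - 107 = - 112 \left(- \frac{4}{3 - 11}\right) - 107 = - 112 \left(- \frac{4}{-8}\right) - 107 = - 112 \left(\left(-4\right) \left(- \frac{1}{8}\right)\right) - 107 = \left(-112\right) \frac{1}{2} - 107 = -56 - 107 = -163$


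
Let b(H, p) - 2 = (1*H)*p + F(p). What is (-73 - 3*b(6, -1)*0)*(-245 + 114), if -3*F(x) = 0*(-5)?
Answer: 9563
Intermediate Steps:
F(x) = 0 (F(x) = -0*(-5) = -⅓*0 = 0)
b(H, p) = 2 + H*p (b(H, p) = 2 + ((1*H)*p + 0) = 2 + (H*p + 0) = 2 + H*p)
(-73 - 3*b(6, -1)*0)*(-245 + 114) = (-73 - 3*(2 + 6*(-1))*0)*(-245 + 114) = (-73 - 3*(2 - 6)*0)*(-131) = (-73 - 3*(-4)*0)*(-131) = (-73 + 12*0)*(-131) = (-73 + 0)*(-131) = -73*(-131) = 9563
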